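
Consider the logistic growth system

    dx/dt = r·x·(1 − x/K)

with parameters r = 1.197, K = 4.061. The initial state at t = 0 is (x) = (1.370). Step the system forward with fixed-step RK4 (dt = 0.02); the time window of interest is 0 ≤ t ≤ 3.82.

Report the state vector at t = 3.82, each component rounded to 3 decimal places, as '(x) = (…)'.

(x) = (3.980)

t=0.000: state=(1.370)
step 1 (dt=0.02): k1=(1.087), k2=(1.091), k3=(1.091), k4=(1.095); state += dt/6·(k1+2k2+2k3+k4)
t=0.020: state=(1.392)
t=0.040: state=(1.414)
t=0.060: state=(1.436)
continuing one RK4 step at a time; state shown every 10 steps (Δt=0.2):
t=0.200: state=(1.595)
t=0.400: state=(1.832)
t=0.600: state=(2.074)
t=0.800: state=(2.315)
t=1.000: state=(2.549)
t=1.200: state=(2.768)
t=1.400: state=(2.969)
t=1.600: state=(3.150)
t=1.800: state=(3.308)
t=2.000: state=(3.444)
t=2.200: state=(3.559)
t=2.400: state=(3.655)
t=2.600: state=(3.735)
t=2.800: state=(3.800)
t=3.000: state=(3.852)
t=3.200: state=(3.895)
t=3.400: state=(3.929)
t=3.600: state=(3.957)
t=3.800: state=(3.978)
t=3.820: state=(3.980)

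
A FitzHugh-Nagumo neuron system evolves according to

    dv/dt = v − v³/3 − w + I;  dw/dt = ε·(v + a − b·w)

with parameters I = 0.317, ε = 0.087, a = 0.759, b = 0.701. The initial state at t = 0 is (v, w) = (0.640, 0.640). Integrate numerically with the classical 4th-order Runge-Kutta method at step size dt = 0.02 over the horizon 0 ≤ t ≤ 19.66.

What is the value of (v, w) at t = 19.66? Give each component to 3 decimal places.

(v, w) = (-1.517, -0.084)

t=0.000: state=(0.640, 0.640)
step 1 (dt=0.02): k1=(0.230, 0.083), k2=(0.230, 0.083), k3=(0.230, 0.083), k4=(0.231, 0.083); state += dt/6·(k1+2k2+2k3+k4)
t=0.020: state=(0.645, 0.642)
t=0.040: state=(0.649, 0.643)
t=0.060: state=(0.654, 0.645)
continuing one RK4 step at a time; state shown every 50 steps (Δt=1):
t=1.000: state=(0.883, 0.730)
t=2.000: state=(1.082, 0.835)
t=3.000: state=(1.157, 0.945)
t=4.000: state=(1.120, 1.050)
t=5.000: state=(1.000, 1.142)
t=6.000: state=(0.792, 1.215)
t=7.000: state=(0.403, 1.259)
t=8.000: state=(-0.531, 1.249)
t=9.000: state=(-1.823, 1.133)
t=10.000: state=(-2.000, 0.964)
t=11.000: state=(-1.956, 0.804)
t=12.000: state=(-1.903, 0.658)
t=13.000: state=(-1.850, 0.525)
t=14.000: state=(-1.798, 0.404)
t=15.000: state=(-1.746, 0.294)
t=16.000: state=(-1.695, 0.196)
t=17.000: state=(-1.646, 0.107)
t=18.000: state=(-1.597, 0.028)
t=19.000: state=(-1.548, -0.042)
t=19.660: state=(-1.517, -0.084)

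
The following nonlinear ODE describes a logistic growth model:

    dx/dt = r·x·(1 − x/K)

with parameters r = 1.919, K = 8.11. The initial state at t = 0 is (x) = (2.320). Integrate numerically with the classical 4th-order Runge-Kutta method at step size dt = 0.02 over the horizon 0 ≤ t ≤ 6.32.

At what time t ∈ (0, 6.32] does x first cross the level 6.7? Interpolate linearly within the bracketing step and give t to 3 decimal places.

t = 1.289

t=0.000: state=(2.320)
step 1 (dt=0.02): k1=(3.178), k2=(3.204), k3=(3.205), k4=(3.230); state += dt/6·(k1+2k2+2k3+k4)
t=0.020: state=(2.384)
t=0.040: state=(2.449)
t=0.060: state=(2.515)
continuing one RK4 step at a time; state shown every 25 steps (Δt=0.5):
t=0.500: state=(4.146)
t=1.000: state=(5.936)
t=1.280: state=(6.680)
next step: t=1.300: state=(6.725) — x has crossed 6.7
linear interpolation between t=1.280 (6.68037) and t=1.300 (6.72500) → t≈1.289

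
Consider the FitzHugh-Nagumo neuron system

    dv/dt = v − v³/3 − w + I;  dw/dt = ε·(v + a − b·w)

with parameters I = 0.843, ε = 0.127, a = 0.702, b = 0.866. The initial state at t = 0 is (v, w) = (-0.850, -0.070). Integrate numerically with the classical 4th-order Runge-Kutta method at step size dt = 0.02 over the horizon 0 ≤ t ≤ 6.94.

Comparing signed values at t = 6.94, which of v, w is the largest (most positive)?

largest component: v

t=0.000: state=(-0.850, -0.070)
step 1 (dt=0.02): k1=(0.268, -0.011), k2=(0.269, -0.011), k3=(0.269, -0.011), k4=(0.269, -0.010); state += dt/6·(k1+2k2+2k3+k4)
t=0.020: state=(-0.845, -0.070)
t=0.040: state=(-0.839, -0.070)
t=0.060: state=(-0.834, -0.071)
continuing one RK4 step at a time; state shown every 25 steps (Δt=0.5):
t=0.500: state=(-0.703, -0.071)
t=1.000: state=(-0.515, -0.062)
t=1.500: state=(-0.253, -0.039)
t=2.000: state=(0.145, 0.002)
t=2.500: state=(0.744, 0.072)
t=3.000: state=(1.413, 0.179)
t=3.500: state=(1.792, 0.314)
t=4.000: state=(1.886, 0.455)
t=4.500: state=(1.873, 0.590)
t=5.000: state=(1.832, 0.717)
t=5.500: state=(1.784, 0.834)
t=6.000: state=(1.734, 0.941)
t=6.500: state=(1.683, 1.040)
t=6.940: state=(1.638, 1.119)
compare at T: v=1.638, w=1.119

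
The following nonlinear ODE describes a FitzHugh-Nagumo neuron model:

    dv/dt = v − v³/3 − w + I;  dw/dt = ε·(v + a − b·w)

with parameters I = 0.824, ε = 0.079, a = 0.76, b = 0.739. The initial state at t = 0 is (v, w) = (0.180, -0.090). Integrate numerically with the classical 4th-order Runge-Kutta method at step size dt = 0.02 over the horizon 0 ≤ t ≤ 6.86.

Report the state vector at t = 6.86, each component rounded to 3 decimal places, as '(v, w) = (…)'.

t=0.000: state=(0.180, -0.090)
step 1 (dt=0.02): k1=(1.092, 0.080), k2=(1.102, 0.080), k3=(1.102, 0.080), k4=(1.112, 0.081); state += dt/6·(k1+2k2+2k3+k4)
t=0.020: state=(0.202, -0.088)
t=0.040: state=(0.224, -0.087)
t=0.060: state=(0.247, -0.085)
continuing one RK4 step at a time; state shown every 25 steps (Δt=0.5):
t=0.500: state=(0.843, -0.039)
t=1.000: state=(1.540, 0.039)
t=1.500: state=(1.886, 0.136)
t=2.000: state=(1.962, 0.237)
t=2.500: state=(1.954, 0.336)
t=3.000: state=(1.926, 0.431)
t=3.500: state=(1.893, 0.523)
t=4.000: state=(1.859, 0.610)
t=4.500: state=(1.824, 0.694)
t=5.000: state=(1.789, 0.774)
t=5.500: state=(1.754, 0.850)
t=6.000: state=(1.718, 0.923)
t=6.500: state=(1.682, 0.992)
t=6.860: state=(1.656, 1.040)

(v, w) = (1.656, 1.040)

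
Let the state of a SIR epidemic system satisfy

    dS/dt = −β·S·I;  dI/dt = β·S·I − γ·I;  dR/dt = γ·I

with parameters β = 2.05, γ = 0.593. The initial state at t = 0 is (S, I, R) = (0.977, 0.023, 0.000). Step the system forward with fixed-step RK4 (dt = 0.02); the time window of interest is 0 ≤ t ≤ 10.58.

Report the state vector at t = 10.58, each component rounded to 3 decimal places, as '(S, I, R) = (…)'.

(S, I, R) = (0.037, 0.015, 0.948)

t=0.000: state=(0.977, 0.023, 0.000)
step 1 (dt=0.02): k1=(-0.046, 0.032, 0.014), k2=(-0.047, 0.033, 0.014), k3=(-0.047, 0.033, 0.014), k4=(-0.047, 0.033, 0.014); state += dt/6·(k1+2k2+2k3+k4)
t=0.020: state=(0.976, 0.024, 0.000)
t=0.040: state=(0.975, 0.024, 0.001)
t=0.060: state=(0.974, 0.025, 0.001)
continuing one RK4 step at a time; state shown every 25 steps (Δt=0.5):
t=0.500: state=(0.944, 0.046, 0.010)
t=1.000: state=(0.884, 0.087, 0.029)
t=1.500: state=(0.783, 0.153, 0.064)
t=2.000: state=(0.642, 0.237, 0.122)
t=2.500: state=(0.483, 0.313, 0.204)
t=3.000: state=(0.342, 0.354, 0.304)
t=3.500: state=(0.237, 0.353, 0.410)
t=4.000: state=(0.167, 0.322, 0.510)
t=4.500: state=(0.123, 0.278, 0.599)
t=5.000: state=(0.095, 0.230, 0.675)
t=5.500: state=(0.077, 0.187, 0.736)
t=6.000: state=(0.065, 0.149, 0.786)
t=6.500: state=(0.056, 0.118, 0.826)
t=7.000: state=(0.051, 0.093, 0.857)
t=7.500: state=(0.046, 0.072, 0.881)
t=8.000: state=(0.044, 0.056, 0.900)
t=8.500: state=(0.041, 0.044, 0.915)
t=9.000: state=(0.040, 0.034, 0.926)
t=9.500: state=(0.039, 0.026, 0.935)
t=10.000: state=(0.038, 0.020, 0.942)
t=10.500: state=(0.037, 0.016, 0.947)
t=10.580: state=(0.037, 0.015, 0.948)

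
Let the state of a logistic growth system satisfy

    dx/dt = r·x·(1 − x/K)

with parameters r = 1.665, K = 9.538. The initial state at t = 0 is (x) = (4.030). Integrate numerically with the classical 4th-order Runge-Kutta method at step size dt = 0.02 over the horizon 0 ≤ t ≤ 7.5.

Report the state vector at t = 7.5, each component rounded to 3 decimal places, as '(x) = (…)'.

t=0.000: state=(4.030)
step 1 (dt=0.02): k1=(3.875), k2=(3.885), k3=(3.885), k4=(3.894); state += dt/6·(k1+2k2+2k3+k4)
t=0.020: state=(4.108)
t=0.040: state=(4.186)
t=0.060: state=(4.264)
continuing one RK4 step at a time; state shown every 25 steps (Δt=0.5):
t=0.500: state=(5.982)
t=1.000: state=(7.578)
t=1.500: state=(8.574)
t=2.000: state=(9.093)
t=2.500: state=(9.339)
t=3.000: state=(9.451)
t=3.500: state=(9.500)
t=4.000: state=(9.521)
t=4.500: state=(9.531)
t=5.000: state=(9.535)
t=5.500: state=(9.537)
t=6.000: state=(9.537)
t=6.500: state=(9.538)
t=7.000: state=(9.538)
t=7.500: state=(9.538)

(x) = (9.538)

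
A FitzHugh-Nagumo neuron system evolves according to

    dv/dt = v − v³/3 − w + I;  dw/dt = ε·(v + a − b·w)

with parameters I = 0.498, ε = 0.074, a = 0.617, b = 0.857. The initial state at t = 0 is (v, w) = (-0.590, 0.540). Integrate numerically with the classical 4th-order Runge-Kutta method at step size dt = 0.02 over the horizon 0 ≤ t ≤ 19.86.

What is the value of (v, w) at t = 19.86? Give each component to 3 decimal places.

t=0.000: state=(-0.590, 0.540)
step 1 (dt=0.02): k1=(-0.564, -0.032), k2=(-0.567, -0.033), k3=(-0.567, -0.033), k4=(-0.570, -0.033); state += dt/6·(k1+2k2+2k3+k4)
t=0.020: state=(-0.601, 0.539)
t=0.040: state=(-0.613, 0.539)
t=0.060: state=(-0.624, 0.538)
continuing one RK4 step at a time; state shown every 50 steps (Δt=1):
t=1.000: state=(-1.234, 0.486)
t=2.000: state=(-1.593, 0.396)
t=3.000: state=(-1.634, 0.299)
t=4.000: state=(-1.596, 0.209)
t=5.000: state=(-1.544, 0.128)
t=6.000: state=(-1.490, 0.055)
t=7.000: state=(-1.434, -0.009)
t=8.000: state=(-1.378, -0.065)
t=9.000: state=(-1.320, -0.113)
t=10.000: state=(-1.261, -0.155)
t=11.000: state=(-1.200, -0.189)
t=12.000: state=(-1.135, -0.217)
t=13.000: state=(-1.065, -0.238)
t=14.000: state=(-0.986, -0.253)
t=15.000: state=(-0.893, -0.261)
t=16.000: state=(-0.775, -0.260)
t=17.000: state=(-0.602, -0.250)
t=18.000: state=(-0.294, -0.223)
t=19.000: state=(0.405, -0.165)
t=19.860: state=(1.429, -0.061)

(v, w) = (1.429, -0.061)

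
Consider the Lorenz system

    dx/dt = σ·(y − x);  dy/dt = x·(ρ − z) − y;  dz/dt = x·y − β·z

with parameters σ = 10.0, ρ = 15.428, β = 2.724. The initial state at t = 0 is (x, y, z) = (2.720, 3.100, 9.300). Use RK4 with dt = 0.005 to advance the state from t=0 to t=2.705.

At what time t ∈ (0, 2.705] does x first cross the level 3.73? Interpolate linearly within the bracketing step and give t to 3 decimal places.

t=0.000: state=(2.720, 3.100, 9.300)
step 1 (dt=0.005): k1=(3.800, 13.568, -16.901), k2=(4.044, 13.708, -16.664), k3=(4.042, 13.710, -16.663), k4=(4.283, 13.852, -16.424); state += dt/6·(k1+2k2+2k3+k4)
t=0.005: state=(2.740, 3.169, 9.217)
t=0.010: state=(2.763, 3.239, 9.136)
t=0.015: state=(2.788, 3.310, 9.057)
continuing one RK4 step at a time; state shown every 20 steps (Δt=0.1):
t=0.100: state=(3.547, 4.800, 8.151)
t=0.110: state=(3.676, 5.015, 8.107)
next step: t=0.115: state=(3.744, 5.126, 8.091) — x has crossed 3.73
linear interpolation between t=0.110 (3.67630) and t=0.115 (3.74430) → t≈0.114

t = 0.114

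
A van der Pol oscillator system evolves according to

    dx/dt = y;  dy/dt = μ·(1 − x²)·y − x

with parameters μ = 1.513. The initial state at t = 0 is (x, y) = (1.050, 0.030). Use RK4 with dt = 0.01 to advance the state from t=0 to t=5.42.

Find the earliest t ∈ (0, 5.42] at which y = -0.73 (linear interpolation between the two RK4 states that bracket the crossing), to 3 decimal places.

t=0.000: state=(1.050, 0.030)
step 1 (dt=0.01): k1=(0.030, -1.055), k2=(0.025, -1.054), k3=(0.025, -1.054), k4=(0.019, -1.053); state += dt/6·(k1+2k2+2k3+k4)
t=0.010: state=(1.050, 0.019)
t=0.020: state=(1.050, 0.009)
t=0.030: state=(1.050, -0.002)
continuing one RK4 step at a time; state shown every 20 steps (Δt=0.2):
t=0.200: state=(1.035, -0.177)
t=0.400: state=(0.980, -0.378)
t=0.600: state=(0.884, -0.584)
t=0.720: state=(0.805, -0.720)
next step: t=0.730: state=(0.798, -0.731) — y has crossed -0.73
linear interpolation between t=0.720 (-0.71954) and t=0.730 (-0.73148) → t≈0.729

t = 0.729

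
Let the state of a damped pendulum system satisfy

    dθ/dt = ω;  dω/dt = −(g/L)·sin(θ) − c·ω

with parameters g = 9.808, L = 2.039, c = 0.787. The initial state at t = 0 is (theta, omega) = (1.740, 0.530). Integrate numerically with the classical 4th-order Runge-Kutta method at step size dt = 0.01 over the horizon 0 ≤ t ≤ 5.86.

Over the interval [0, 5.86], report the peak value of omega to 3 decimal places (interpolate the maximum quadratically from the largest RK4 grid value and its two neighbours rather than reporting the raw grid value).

max omega = 1.416

t=0.000: state=(1.740, 0.530)
step 1 (dt=0.01): k1=(0.530, -5.159), k2=(0.504, -5.136), k3=(0.504, -5.136), k4=(0.479, -5.114); state += dt/6·(k1+2k2+2k3+k4)
t=0.010: state=(1.745, 0.479)
t=0.020: state=(1.750, 0.428)
t=0.030: state=(1.754, 0.377)
continuing one RK4 step at a time; state shown every 20 steps (Δt=0.2):
t=0.200: state=(1.748, -0.421)
t=0.400: state=(1.580, -1.244)
t=0.600: state=(1.259, -1.940)
t=0.800: state=(0.818, -2.419)
t=1.000: state=(0.315, -2.536)
t=1.200: state=(-0.167, -2.222)
t=1.400: state=(-0.551, -1.574)
t=1.600: state=(-0.788, -0.783)
t=1.800: state=(-0.865, -0.006)
t=2.000: state=(-0.797, 0.659)
t=2.200: state=(-0.614, 1.143)
t=2.400: state=(-0.356, 1.391)
t=2.600: state=(-0.075, 1.375)
t=2.800: state=(0.178, 1.122)
t=3.000: state=(0.363, 0.713)
t=3.200: state=(0.459, 0.246)
t=3.400: state=(0.464, -0.192)
t=3.600: state=(0.389, -0.536)
t=3.800: state=(0.259, -0.742)
t=4.000: state=(0.103, -0.793)
t=4.200: state=(-0.049, -0.698)
t=4.400: state=(-0.169, -0.495)
t=4.600: state=(-0.243, -0.236)
t=4.800: state=(-0.264, 0.025)
t=5.000: state=(-0.236, 0.245)
t=5.200: state=(-0.171, 0.390)
t=5.400: state=(-0.086, 0.447)
t=5.600: state=(0.002, 0.418)
t=5.800: state=(0.077, 0.319)
t=5.860: state=(0.095, 0.280)
largest grid value and its neighbours: omega(2.480)=1.41592, omega(2.490)=1.41605, omega(2.500)=1.41551
parabola through these three points peaks at t≈2.487 with omega≈1.41608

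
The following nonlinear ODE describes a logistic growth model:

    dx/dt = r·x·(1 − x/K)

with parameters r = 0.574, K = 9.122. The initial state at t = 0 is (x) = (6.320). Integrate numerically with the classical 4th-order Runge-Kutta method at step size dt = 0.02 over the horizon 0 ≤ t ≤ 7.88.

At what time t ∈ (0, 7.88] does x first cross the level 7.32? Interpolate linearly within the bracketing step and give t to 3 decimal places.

t=0.000: state=(6.320)
step 1 (dt=0.02): k1=(1.114), k2=(1.112), k3=(1.112), k4=(1.109); state += dt/6·(k1+2k2+2k3+k4)
t=0.020: state=(6.342)
t=0.040: state=(6.364)
t=0.060: state=(6.386)
continuing one RK4 step at a time; state shown every 25 steps (Δt=0.5):
t=0.500: state=(6.845)
t=1.000: state=(7.299)
t=1.020: state=(7.316)
next step: t=1.040: state=(7.332) — x has crossed 7.32
linear interpolation between t=1.020 (7.31588) and t=1.040 (7.33245) → t≈1.025

t = 1.025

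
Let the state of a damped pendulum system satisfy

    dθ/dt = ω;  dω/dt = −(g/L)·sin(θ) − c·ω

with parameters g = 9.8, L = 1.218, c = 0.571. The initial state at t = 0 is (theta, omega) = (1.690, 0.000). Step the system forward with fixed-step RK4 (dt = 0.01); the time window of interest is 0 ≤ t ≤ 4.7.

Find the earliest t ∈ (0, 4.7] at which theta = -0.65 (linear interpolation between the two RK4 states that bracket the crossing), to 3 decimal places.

t = 0.931

t=0.000: state=(1.690, 0.000)
step 1 (dt=0.01): k1=(0.000, -7.989), k2=(-0.040, -7.966), k3=(-0.040, -7.966), k4=(-0.080, -7.944); state += dt/6·(k1+2k2+2k3+k4)
t=0.010: state=(1.690, -0.080)
t=0.020: state=(1.688, -0.159)
t=0.030: state=(1.686, -0.238)
continuing one RK4 step at a time; state shown every 20 steps (Δt=0.2):
t=0.200: state=(1.536, -1.516)
t=0.400: state=(1.097, -2.819)
t=0.600: state=(0.445, -3.562)
t=0.800: state=(-0.259, -3.299)
t=0.930: state=(-0.647, -2.616)
next step: t=0.940: state=(-0.673, -2.552) — theta has crossed -0.65
linear interpolation between t=0.930 (-0.64700) and t=0.940 (-0.67284) → t≈0.931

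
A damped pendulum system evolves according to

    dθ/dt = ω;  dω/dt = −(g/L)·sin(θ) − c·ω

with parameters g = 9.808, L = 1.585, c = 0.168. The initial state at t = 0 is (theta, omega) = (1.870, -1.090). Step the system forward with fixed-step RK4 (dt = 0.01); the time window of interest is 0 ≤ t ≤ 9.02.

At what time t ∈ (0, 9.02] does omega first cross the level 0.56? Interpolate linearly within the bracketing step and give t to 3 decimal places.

t = 1.499

t=0.000: state=(1.870, -1.090)
step 1 (dt=0.01): k1=(-1.090, -5.730), k2=(-1.119, -5.735), k3=(-1.119, -5.735), k4=(-1.147, -5.740); state += dt/6·(k1+2k2+2k3+k4)
t=0.010: state=(1.859, -1.147)
t=0.020: state=(1.847, -1.205)
t=0.030: state=(1.835, -1.262)
continuing one RK4 step at a time; state shown every 50 steps (Δt=0.5):
t=0.500: state=(0.622, -3.708)
t=1.000: state=(-1.150, -2.571)
t=1.490: state=(-1.651, 0.507)
next step: t=1.500: state=(-1.646, 0.568) — omega has crossed 0.56
linear interpolation between t=1.490 (0.50671) and t=1.500 (0.56750) → t≈1.499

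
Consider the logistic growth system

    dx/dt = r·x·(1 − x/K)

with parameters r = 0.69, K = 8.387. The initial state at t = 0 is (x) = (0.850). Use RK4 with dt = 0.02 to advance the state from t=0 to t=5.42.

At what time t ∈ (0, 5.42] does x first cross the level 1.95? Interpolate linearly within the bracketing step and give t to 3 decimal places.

t = 1.432

t=0.000: state=(0.850)
step 1 (dt=0.02): k1=(0.527), k2=(0.530), k3=(0.530), k4=(0.533); state += dt/6·(k1+2k2+2k3+k4)
t=0.020: state=(0.861)
t=0.040: state=(0.871)
t=0.060: state=(0.882)
continuing one RK4 step at a time; state shown every 10 steps (Δt=0.2):
t=0.200: state=(0.961)
t=0.400: state=(1.085)
t=0.600: state=(1.222)
t=0.800: state=(1.374)
t=1.000: state=(1.540)
t=1.200: state=(1.721)
t=1.400: state=(1.917)
t=1.420: state=(1.938)
next step: t=1.440: state=(1.958) — x has crossed 1.95
linear interpolation between t=1.420 (1.93759) and t=1.440 (1.95823) → t≈1.432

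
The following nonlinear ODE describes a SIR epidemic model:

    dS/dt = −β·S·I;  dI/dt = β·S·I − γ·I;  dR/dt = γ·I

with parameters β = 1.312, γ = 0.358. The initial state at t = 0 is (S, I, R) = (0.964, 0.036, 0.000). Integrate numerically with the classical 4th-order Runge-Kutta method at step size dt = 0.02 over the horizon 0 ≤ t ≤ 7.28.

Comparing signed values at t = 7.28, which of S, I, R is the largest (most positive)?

largest component: R

t=0.000: state=(0.964, 0.036, 0.000)
step 1 (dt=0.02): k1=(-0.046, 0.033, 0.013), k2=(-0.046, 0.033, 0.013), k3=(-0.046, 0.033, 0.013), k4=(-0.046, 0.033, 0.013); state += dt/6·(k1+2k2+2k3+k4)
t=0.020: state=(0.963, 0.037, 0.000)
t=0.040: state=(0.962, 0.037, 0.001)
t=0.060: state=(0.961, 0.038, 0.001)
continuing one RK4 step at a time; state shown every 25 steps (Δt=0.5):
t=0.500: state=(0.936, 0.056, 0.008)
t=1.000: state=(0.894, 0.086, 0.021)
t=1.500: state=(0.834, 0.126, 0.039)
t=2.000: state=(0.755, 0.178, 0.067)
t=2.500: state=(0.659, 0.237, 0.104)
t=3.000: state=(0.554, 0.295, 0.151)
t=3.500: state=(0.449, 0.343, 0.209)
t=4.000: state=(0.355, 0.373, 0.273)
t=4.500: state=(0.276, 0.383, 0.341)
t=5.000: state=(0.215, 0.376, 0.409)
t=5.500: state=(0.169, 0.356, 0.475)
t=6.000: state=(0.135, 0.329, 0.536)
t=6.500: state=(0.110, 0.298, 0.592)
t=7.000: state=(0.091, 0.266, 0.643)
t=7.280: state=(0.083, 0.248, 0.668)
compare at T: S=0.083, I=0.248, R=0.668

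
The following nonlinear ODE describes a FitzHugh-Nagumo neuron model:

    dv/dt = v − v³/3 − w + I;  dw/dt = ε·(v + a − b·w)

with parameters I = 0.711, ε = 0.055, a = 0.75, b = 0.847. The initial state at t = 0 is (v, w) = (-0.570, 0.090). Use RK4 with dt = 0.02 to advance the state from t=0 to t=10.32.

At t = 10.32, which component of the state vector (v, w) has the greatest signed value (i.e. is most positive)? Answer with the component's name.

t=0.000: state=(-0.570, 0.090)
step 1 (dt=0.02): k1=(0.113, 0.006), k2=(0.113, 0.006), k3=(0.113, 0.006), k4=(0.114, 0.006); state += dt/6·(k1+2k2+2k3+k4)
t=0.020: state=(-0.568, 0.090)
t=0.040: state=(-0.565, 0.090)
t=0.060: state=(-0.563, 0.090)
continuing one RK4 step at a time; state shown every 25 steps (Δt=0.5):
t=0.500: state=(-0.503, 0.094)
t=1.000: state=(-0.410, 0.099)
t=1.500: state=(-0.271, 0.108)
t=2.000: state=(-0.058, 0.121)
t=2.500: state=(0.281, 0.142)
t=3.000: state=(0.789, 0.173)
t=3.500: state=(1.362, 0.219)
t=4.000: state=(1.727, 0.277)
t=4.500: state=(1.851, 0.340)
t=5.000: state=(1.871, 0.403)
t=5.500: state=(1.859, 0.465)
t=6.000: state=(1.838, 0.525)
t=6.500: state=(1.814, 0.583)
t=7.000: state=(1.790, 0.639)
t=7.500: state=(1.765, 0.693)
t=8.000: state=(1.740, 0.745)
t=8.500: state=(1.715, 0.795)
t=9.000: state=(1.690, 0.843)
t=9.500: state=(1.664, 0.890)
t=10.000: state=(1.639, 0.935)
t=10.320: state=(1.622, 0.963)
compare at T: v=1.622, w=0.963

largest component: v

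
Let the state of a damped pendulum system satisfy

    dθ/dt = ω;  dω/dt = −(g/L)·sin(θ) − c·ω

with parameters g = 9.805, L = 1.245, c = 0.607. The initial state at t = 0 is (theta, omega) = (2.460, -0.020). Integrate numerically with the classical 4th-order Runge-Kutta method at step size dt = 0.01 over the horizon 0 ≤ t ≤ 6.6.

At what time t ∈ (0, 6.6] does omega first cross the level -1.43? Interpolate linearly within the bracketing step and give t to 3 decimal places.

t = 0.286

t=0.000: state=(2.460, -0.020)
step 1 (dt=0.01): k1=(-0.020, -4.950), k2=(-0.045, -4.935), k3=(-0.045, -4.936), k4=(-0.069, -4.922); state += dt/6·(k1+2k2+2k3+k4)
t=0.010: state=(2.460, -0.069)
t=0.020: state=(2.459, -0.118)
t=0.030: state=(2.457, -0.167)
continuing one RK4 step at a time; state shown every 25 steps (Δt=0.25):
t=0.250: state=(2.303, -1.243)
t=0.280: state=(2.263, -1.398)
next step: t=0.290: state=(2.249, -1.450) — omega has crossed -1.43
linear interpolation between t=0.280 (-1.39788) and t=0.290 (-1.45020) → t≈0.286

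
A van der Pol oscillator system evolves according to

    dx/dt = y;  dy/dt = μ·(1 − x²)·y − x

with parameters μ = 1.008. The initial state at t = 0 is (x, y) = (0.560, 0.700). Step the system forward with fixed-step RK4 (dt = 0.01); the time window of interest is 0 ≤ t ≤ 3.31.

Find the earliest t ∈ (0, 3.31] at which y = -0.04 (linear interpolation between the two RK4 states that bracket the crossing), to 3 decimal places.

t=0.000: state=(0.560, 0.700)
step 1 (dt=0.01): k1=(0.700, -0.076), k2=(0.700, -0.082), k3=(0.700, -0.082), k4=(0.699, -0.089); state += dt/6·(k1+2k2+2k3+k4)
t=0.010: state=(0.567, 0.699)
t=0.020: state=(0.574, 0.698)
t=0.030: state=(0.581, 0.697)
continuing one RK4 step at a time; state shown every 20 steps (Δt=0.2):
t=0.200: state=(0.697, 0.657)
t=0.400: state=(0.819, 0.558)
t=0.600: state=(0.916, 0.408)
t=0.800: state=(0.980, 0.224)
t=1.000: state=(1.005, 0.025)
t=1.060: state=(1.005, -0.035)
next step: t=1.070: state=(1.004, -0.045) — y has crossed -0.04
linear interpolation between t=1.060 (-0.03501) and t=1.070 (-0.04506) → t≈1.065

t = 1.065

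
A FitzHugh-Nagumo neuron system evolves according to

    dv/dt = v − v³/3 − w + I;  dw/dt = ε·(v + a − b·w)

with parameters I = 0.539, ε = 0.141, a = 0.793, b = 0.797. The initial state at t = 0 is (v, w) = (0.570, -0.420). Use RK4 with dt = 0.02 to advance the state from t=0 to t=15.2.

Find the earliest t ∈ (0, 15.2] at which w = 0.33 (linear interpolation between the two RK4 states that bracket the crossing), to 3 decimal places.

t = 2.175

t=0.000: state=(0.570, -0.420)
step 1 (dt=0.02): k1=(1.467, 0.239), k2=(1.475, 0.241), k3=(1.475, 0.241), k4=(1.482, 0.243); state += dt/6·(k1+2k2+2k3+k4)
t=0.020: state=(0.599, -0.415)
t=0.040: state=(0.629, -0.410)
t=0.060: state=(0.659, -0.405)
continuing one RK4 step at a time; state shown every 25 steps (Δt=0.5):
t=0.500: state=(1.325, -0.277)
t=1.000: state=(1.794, -0.098)
t=1.500: state=(1.909, 0.090)
t=2.000: state=(1.889, 0.270)
t=2.160: state=(1.874, 0.325)
next step: t=2.180: state=(1.871, 0.332) — w has crossed 0.33
linear interpolation between t=2.160 (0.32488) and t=2.180 (0.33166) → t≈2.175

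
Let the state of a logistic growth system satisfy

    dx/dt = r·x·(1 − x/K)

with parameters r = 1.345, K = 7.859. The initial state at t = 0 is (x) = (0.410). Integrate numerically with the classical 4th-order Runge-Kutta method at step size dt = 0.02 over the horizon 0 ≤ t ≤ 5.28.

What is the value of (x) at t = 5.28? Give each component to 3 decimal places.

(x) = (7.743)

t=0.000: state=(0.410)
step 1 (dt=0.02): k1=(0.523), k2=(0.529), k3=(0.529), k4=(0.535); state += dt/6·(k1+2k2+2k3+k4)
t=0.020: state=(0.421)
t=0.040: state=(0.431)
t=0.060: state=(0.443)
continuing one RK4 step at a time; state shown every 10 steps (Δt=0.2):
t=0.200: state=(0.528)
t=0.400: state=(0.677)
t=0.600: state=(0.863)
t=0.800: state=(1.092)
t=1.000: state=(1.371)
t=1.200: state=(1.702)
t=1.400: state=(2.088)
t=1.600: state=(2.525)
t=1.800: state=(3.007)
t=2.000: state=(3.519)
t=2.200: state=(4.046)
t=2.400: state=(4.569)
t=2.600: state=(5.069)
t=2.800: state=(5.533)
t=3.000: state=(5.948)
t=3.200: state=(6.310)
t=3.400: state=(6.617)
t=3.600: state=(6.874)
t=3.800: state=(7.083)
t=4.000: state=(7.252)
t=4.200: state=(7.386)
t=4.400: state=(7.493)
t=4.600: state=(7.576)
t=4.800: state=(7.641)
t=5.000: state=(7.691)
t=5.200: state=(7.730)
t=5.280: state=(7.743)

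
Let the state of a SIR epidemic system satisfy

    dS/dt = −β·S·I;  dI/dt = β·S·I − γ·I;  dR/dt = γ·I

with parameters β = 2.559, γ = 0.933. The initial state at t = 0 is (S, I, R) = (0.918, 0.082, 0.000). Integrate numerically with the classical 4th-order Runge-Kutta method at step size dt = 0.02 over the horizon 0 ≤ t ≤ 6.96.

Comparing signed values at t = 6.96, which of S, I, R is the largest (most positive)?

t=0.000: state=(0.918, 0.082, 0.000)
step 1 (dt=0.02): k1=(-0.193, 0.116, 0.077), k2=(-0.195, 0.117, 0.078), k3=(-0.195, 0.117, 0.078), k4=(-0.197, 0.119, 0.079); state += dt/6·(k1+2k2+2k3+k4)
t=0.020: state=(0.914, 0.084, 0.002)
t=0.040: state=(0.910, 0.087, 0.003)
t=0.060: state=(0.906, 0.089, 0.005)
continuing one RK4 step at a time; state shown every 25 steps (Δt=0.5):
t=0.500: state=(0.791, 0.155, 0.054)
t=1.000: state=(0.615, 0.239, 0.146)
t=1.500: state=(0.435, 0.293, 0.272)
t=2.000: state=(0.298, 0.292, 0.411)
t=2.500: state=(0.210, 0.252, 0.538)
t=3.000: state=(0.157, 0.199, 0.644)
t=3.500: state=(0.126, 0.149, 0.725)
t=4.000: state=(0.107, 0.109, 0.785)
t=4.500: state=(0.095, 0.078, 0.828)
t=5.000: state=(0.087, 0.055, 0.858)
t=5.500: state=(0.082, 0.038, 0.880)
t=6.000: state=(0.079, 0.027, 0.895)
t=6.500: state=(0.077, 0.018, 0.905)
t=6.960: state=(0.075, 0.013, 0.912)
compare at T: S=0.075, I=0.013, R=0.912

largest component: R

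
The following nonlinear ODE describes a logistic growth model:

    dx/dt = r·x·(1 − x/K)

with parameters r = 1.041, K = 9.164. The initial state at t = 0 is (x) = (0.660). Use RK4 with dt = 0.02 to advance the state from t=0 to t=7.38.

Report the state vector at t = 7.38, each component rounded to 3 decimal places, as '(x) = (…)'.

(x) = (9.110)

t=0.000: state=(0.660)
step 1 (dt=0.02): k1=(0.638), k2=(0.643), k3=(0.643), k4=(0.649); state += dt/6·(k1+2k2+2k3+k4)
t=0.020: state=(0.673)
t=0.040: state=(0.686)
t=0.060: state=(0.699)
continuing one RK4 step at a time; state shown every 25 steps (Δt=0.5):
t=0.500: state=(1.059)
t=1.000: state=(1.651)
t=1.500: state=(2.474)
t=2.000: state=(3.516)
t=2.500: state=(4.688)
t=3.000: state=(5.847)
t=3.500: state=(6.854)
t=4.000: state=(7.635)
t=4.500: state=(8.189)
t=5.000: state=(8.559)
t=5.500: state=(8.794)
t=6.000: state=(8.941)
t=6.500: state=(9.030)
t=7.000: state=(9.084)
t=7.380: state=(9.110)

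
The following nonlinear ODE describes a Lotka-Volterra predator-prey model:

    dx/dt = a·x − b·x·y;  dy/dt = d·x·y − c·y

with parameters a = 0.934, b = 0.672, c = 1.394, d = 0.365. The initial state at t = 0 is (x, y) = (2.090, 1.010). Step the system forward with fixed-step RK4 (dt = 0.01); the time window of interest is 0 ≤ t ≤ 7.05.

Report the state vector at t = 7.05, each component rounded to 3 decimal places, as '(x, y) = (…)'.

t=0.000: state=(2.090, 1.010)
step 1 (dt=0.01): k1=(0.534, -0.637), k2=(0.539, -0.634), k3=(0.539, -0.634), k4=(0.544, -0.631); state += dt/6·(k1+2k2+2k3+k4)
t=0.010: state=(2.095, 1.004)
t=0.020: state=(2.101, 0.997)
t=0.030: state=(2.106, 0.991)
continuing one RK4 step at a time; state shown every 25 steps (Δt=0.25):
t=0.250: state=(2.255, 0.869)
t=0.500: state=(2.485, 0.761)
t=0.750: state=(2.782, 0.682)
t=1.000: state=(3.148, 0.631)
t=1.250: state=(3.585, 0.605)
t=1.500: state=(4.091, 0.606)
t=1.750: state=(4.657, 0.637)
t=2.000: state=(5.258, 0.707)
t=2.250: state=(5.843, 0.828)
t=2.500: state=(6.326, 1.019)
t=2.750: state=(6.585, 1.299)
t=3.000: state=(6.488, 1.670)
t=3.250: state=(5.977, 2.088)
t=3.500: state=(5.148, 2.452)
t=3.750: state=(4.223, 2.653)
t=4.000: state=(3.407, 2.648)
t=4.250: state=(2.793, 2.476)
t=4.500: state=(2.378, 2.209)
t=4.750: state=(2.124, 1.913)
t=5.000: state=(1.994, 1.628)
t=5.250: state=(1.958, 1.375)
t=5.500: state=(1.999, 1.161)
t=5.750: state=(2.109, 0.988)
t=6.000: state=(2.284, 0.852)
t=6.250: state=(2.522, 0.748)
t=6.500: state=(2.828, 0.674)
t=6.750: state=(3.204, 0.626)
t=7.000: state=(3.651, 0.603)
t=7.050: state=(3.749, 0.602)

(x, y) = (3.749, 0.602)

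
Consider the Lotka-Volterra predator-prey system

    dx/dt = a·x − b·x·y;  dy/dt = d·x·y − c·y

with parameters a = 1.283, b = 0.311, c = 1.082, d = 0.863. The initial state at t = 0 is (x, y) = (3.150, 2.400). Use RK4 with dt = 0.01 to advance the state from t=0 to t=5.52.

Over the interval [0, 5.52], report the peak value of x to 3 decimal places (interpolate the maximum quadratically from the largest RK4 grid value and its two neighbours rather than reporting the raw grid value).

max x = 3.446

t=0.000: state=(3.150, 2.400)
step 1 (dt=0.01): k1=(1.690, 3.927), k2=(1.676, 3.977), k3=(1.675, 3.978), k4=(1.660, 4.028); state += dt/6·(k1+2k2+2k3+k4)
t=0.010: state=(3.167, 2.440)
t=0.020: state=(3.183, 2.481)
t=0.030: state=(3.199, 2.522)
continuing one RK4 step at a time; state shown every 20 steps (Δt=0.2):
t=0.200: state=(3.407, 3.413)
t=0.400: state=(3.403, 4.971)
t=0.600: state=(3.035, 7.015)
t=0.800: state=(2.376, 9.036)
t=1.000: state=(1.674, 10.310)
t=1.200: state=(1.125, 10.543)
t=1.400: state=(0.766, 9.972)
t=1.600: state=(0.548, 8.982)
t=1.800: state=(0.420, 7.857)
t=2.000: state=(0.345, 6.756)
t=2.200: state=(0.302, 5.751)
t=2.400: state=(0.281, 4.870)
t=2.600: state=(0.275, 4.114)
t=2.800: state=(0.280, 3.475)
t=3.000: state=(0.297, 2.942)
t=3.200: state=(0.324, 2.500)
t=3.400: state=(0.363, 2.136)
t=3.600: state=(0.415, 1.839)
t=3.800: state=(0.482, 1.600)
t=4.000: state=(0.567, 1.411)
t=4.200: state=(0.675, 1.264)
t=4.400: state=(0.809, 1.157)
t=4.600: state=(0.976, 1.086)
t=4.800: state=(1.180, 1.053)
t=5.000: state=(1.429, 1.062)
t=5.200: state=(1.726, 1.122)
t=5.400: state=(2.073, 1.253)
t=5.520: state=(2.302, 1.381)
largest grid value and its neighbours: x(0.290)=3.44574, x(0.300)=3.44622, x(0.310)=3.44587
parabola through these three points peaks at t≈0.301 with x≈3.44622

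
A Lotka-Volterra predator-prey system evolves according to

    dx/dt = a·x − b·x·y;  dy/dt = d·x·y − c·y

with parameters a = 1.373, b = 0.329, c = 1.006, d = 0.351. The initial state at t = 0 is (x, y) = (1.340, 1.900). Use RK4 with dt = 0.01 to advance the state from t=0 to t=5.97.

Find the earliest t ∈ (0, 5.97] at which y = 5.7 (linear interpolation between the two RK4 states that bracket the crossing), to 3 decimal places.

t=0.000: state=(1.340, 1.900)
step 1 (dt=0.01): k1=(1.002, -1.018), k2=(1.008, -1.012), k3=(1.008, -1.012), k4=(1.014, -1.006); state += dt/6·(k1+2k2+2k3+k4)
t=0.010: state=(1.350, 1.890)
t=0.020: state=(1.360, 1.880)
t=0.030: state=(1.371, 1.870)
continuing one RK4 step at a time; state shown every 20 steps (Δt=0.2):
t=0.200: state=(1.566, 1.720)
t=0.400: state=(1.849, 1.585)
t=0.600: state=(2.199, 1.493)
t=0.800: state=(2.628, 1.446)
t=1.000: state=(3.145, 1.447)
t=1.200: state=(3.757, 1.507)
t=1.400: state=(4.460, 1.644)
t=1.600: state=(5.229, 1.888)
t=1.800: state=(6.004, 2.291)
t=2.000: state=(6.665, 2.926)
t=2.200: state=(7.026, 3.878)
t=2.400: state=(6.875, 5.183)
t=2.460: state=(6.710, 5.631)
next step: t=2.470: state=(6.677, 5.707) — y has crossed 5.7
linear interpolation between t=2.460 (5.63068) and t=2.470 (5.70683) → t≈2.469

t = 2.469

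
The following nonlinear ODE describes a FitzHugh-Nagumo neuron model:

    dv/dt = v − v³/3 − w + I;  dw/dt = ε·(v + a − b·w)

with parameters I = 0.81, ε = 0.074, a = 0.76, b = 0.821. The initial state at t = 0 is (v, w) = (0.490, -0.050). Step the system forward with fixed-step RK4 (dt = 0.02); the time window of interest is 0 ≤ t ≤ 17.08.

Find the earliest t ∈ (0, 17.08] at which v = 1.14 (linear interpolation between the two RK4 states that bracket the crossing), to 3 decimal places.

t = 0.452

t=0.000: state=(0.490, -0.050)
step 1 (dt=0.02): k1=(1.311, 0.096), k2=(1.320, 0.096), k3=(1.320, 0.096), k4=(1.329, 0.097); state += dt/6·(k1+2k2+2k3+k4)
t=0.020: state=(0.516, -0.048)
t=0.040: state=(0.543, -0.046)
t=0.060: state=(0.570, -0.044)
t=0.440: state=(1.123, 0.001)
next step: t=0.460: state=(1.152, 0.004) — v has crossed 1.14
linear interpolation between t=0.440 (1.12279) and t=0.460 (1.15187) → t≈0.452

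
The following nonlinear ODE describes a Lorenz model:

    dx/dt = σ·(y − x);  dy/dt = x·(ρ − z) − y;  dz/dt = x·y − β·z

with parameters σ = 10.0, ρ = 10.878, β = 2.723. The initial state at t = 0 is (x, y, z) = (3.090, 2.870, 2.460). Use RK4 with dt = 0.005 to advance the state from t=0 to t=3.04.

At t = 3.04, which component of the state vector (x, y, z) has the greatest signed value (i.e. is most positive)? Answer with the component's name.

t=0.000: state=(3.090, 2.870, 2.460)
step 1 (dt=0.005): k1=(-2.200, 23.142, 2.170), k2=(-1.566, 23.021, 2.318), k3=(-1.585, 23.033, 2.320), k4=(-0.969, 22.924, 2.470); state += dt/6·(k1+2k2+2k3+k4)
t=0.005: state=(3.082, 2.985, 2.472)
t=0.010: state=(3.080, 3.099, 2.485)
t=0.015: state=(3.084, 3.213, 2.499)
continuing one RK4 step at a time; state shown every 20 steps (Δt=0.1):
t=0.100: state=(3.790, 5.175, 3.068)
t=0.200: state=(5.603, 7.735, 5.034)
t=0.300: state=(7.693, 9.458, 9.045)
t=0.400: state=(8.494, 8.101, 13.451)
t=0.500: state=(6.995, 4.704, 14.645)
t=0.600: state=(4.657, 2.560, 12.913)
t=0.700: state=(3.066, 1.990, 10.552)
t=0.800: state=(2.420, 2.147, 8.510)
t=0.900: state=(2.422, 2.665, 6.979)
t=1.000: state=(2.871, 3.519, 6.026)
t=1.100: state=(3.715, 4.754, 5.783)
t=1.200: state=(4.923, 6.267, 6.512)
t=1.300: state=(6.271, 7.517, 8.416)
t=1.400: state=(7.150, 7.533, 10.973)
t=1.500: state=(6.911, 6.085, 12.641)
t=1.600: state=(5.741, 4.394, 12.508)
t=1.700: state=(4.502, 3.463, 11.236)
t=1.800: state=(3.748, 3.284, 9.738)
t=1.900: state=(3.547, 3.588, 8.491)
t=2.000: state=(3.793, 4.228, 7.712)
t=2.100: state=(4.382, 5.107, 7.545)
t=2.200: state=(5.187, 6.033, 8.102)
t=2.300: state=(5.970, 6.625, 9.313)
t=2.400: state=(6.376, 6.489, 10.703)
t=2.500: state=(6.172, 5.681, 11.530)
t=2.600: state=(5.513, 4.761, 11.441)
t=2.700: state=(4.806, 4.195, 10.705)
t=2.800: state=(4.353, 4.071, 9.783)
t=2.900: state=(4.243, 4.297, 9.006)
t=3.000: state=(4.439, 4.763, 8.573)
t=3.040: state=(4.585, 4.990, 8.522)
compare at T: x=4.585, y=4.990, z=8.522

largest component: z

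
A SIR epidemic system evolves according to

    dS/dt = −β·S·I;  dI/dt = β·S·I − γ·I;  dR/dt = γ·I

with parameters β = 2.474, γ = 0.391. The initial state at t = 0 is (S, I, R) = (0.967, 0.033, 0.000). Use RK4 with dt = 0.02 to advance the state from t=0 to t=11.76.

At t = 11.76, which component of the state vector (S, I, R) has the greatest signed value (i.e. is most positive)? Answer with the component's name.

largest component: R

t=0.000: state=(0.967, 0.033, 0.000)
step 1 (dt=0.02): k1=(-0.079, 0.066, 0.013), k2=(-0.080, 0.067, 0.013), k3=(-0.080, 0.067, 0.013), k4=(-0.082, 0.069, 0.013); state += dt/6·(k1+2k2+2k3+k4)
t=0.020: state=(0.965, 0.034, 0.000)
t=0.040: state=(0.964, 0.036, 0.001)
t=0.060: state=(0.962, 0.037, 0.001)
continuing one RK4 step at a time; state shown every 25 steps (Δt=0.5):
t=0.500: state=(0.902, 0.087, 0.011)
t=1.000: state=(0.761, 0.201, 0.038)
t=1.500: state=(0.535, 0.371, 0.094)
t=2.000: state=(0.307, 0.512, 0.181)
t=2.500: state=(0.157, 0.556, 0.287)
t=3.000: state=(0.080, 0.526, 0.394)
t=3.500: state=(0.043, 0.466, 0.491)
t=4.000: state=(0.025, 0.399, 0.575)
t=4.500: state=(0.016, 0.337, 0.647)
t=5.000: state=(0.011, 0.281, 0.708)
t=5.500: state=(0.008, 0.234, 0.758)
t=6.000: state=(0.006, 0.194, 0.800)
t=6.500: state=(0.005, 0.161, 0.834)
t=7.000: state=(0.004, 0.133, 0.863)
t=7.500: state=(0.004, 0.110, 0.887)
t=8.000: state=(0.003, 0.091, 0.906)
t=8.500: state=(0.003, 0.075, 0.922)
t=9.000: state=(0.003, 0.062, 0.936)
t=9.500: state=(0.002, 0.051, 0.947)
t=10.000: state=(0.002, 0.042, 0.956)
t=10.500: state=(0.002, 0.035, 0.963)
t=11.000: state=(0.002, 0.029, 0.969)
t=11.500: state=(0.002, 0.024, 0.974)
t=11.760: state=(0.002, 0.021, 0.977)
compare at T: S=0.002, I=0.021, R=0.977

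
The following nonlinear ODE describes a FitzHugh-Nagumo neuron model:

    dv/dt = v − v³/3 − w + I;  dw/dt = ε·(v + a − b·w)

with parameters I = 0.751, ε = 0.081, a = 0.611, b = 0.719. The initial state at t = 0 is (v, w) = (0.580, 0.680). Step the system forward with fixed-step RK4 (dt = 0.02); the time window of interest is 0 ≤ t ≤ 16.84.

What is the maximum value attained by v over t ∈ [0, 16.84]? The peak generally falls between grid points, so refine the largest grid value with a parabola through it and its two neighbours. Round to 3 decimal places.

max v = 1.618

t=0.000: state=(0.580, 0.680)
step 1 (dt=0.02): k1=(0.586, 0.057), k2=(0.589, 0.057), k3=(0.589, 0.057), k4=(0.593, 0.058); state += dt/6·(k1+2k2+2k3+k4)
t=0.020: state=(0.592, 0.681)
t=0.040: state=(0.604, 0.682)
t=0.060: state=(0.616, 0.683)
continuing one RK4 step at a time; state shown every 50 steps (Δt=1):
t=1.000: state=(1.239, 0.761)
t=2.000: state=(1.586, 0.881)
t=3.000: state=(1.610, 1.006)
t=4.000: state=(1.554, 1.122)
t=5.000: state=(1.481, 1.226)
t=6.000: state=(1.401, 1.318)
t=7.000: state=(1.315, 1.398)
t=8.000: state=(1.220, 1.467)
t=9.000: state=(1.111, 1.524)
t=10.000: state=(0.977, 1.568)
t=11.000: state=(0.798, 1.598)
t=12.000: state=(0.507, 1.608)
t=13.000: state=(-0.109, 1.584)
t=14.000: state=(-1.388, 1.485)
t=15.000: state=(-1.935, 1.311)
t=16.000: state=(-1.919, 1.132)
t=16.840: state=(-1.868, 0.993)
largest grid value and its neighbours: v(2.580)=1.61820, v(2.600)=1.61823, v(2.620)=1.61821
parabola through these three points peaks at t≈2.602 with v≈1.61823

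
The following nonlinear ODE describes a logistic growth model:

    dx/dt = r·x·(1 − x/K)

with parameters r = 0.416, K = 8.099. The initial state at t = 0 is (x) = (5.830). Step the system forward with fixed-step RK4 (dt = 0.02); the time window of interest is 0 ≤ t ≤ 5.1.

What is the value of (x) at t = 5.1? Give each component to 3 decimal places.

(x) = (7.738)

t=0.000: state=(5.830)
step 1 (dt=0.02): k1=(0.679), k2=(0.678), k3=(0.678), k4=(0.677); state += dt/6·(k1+2k2+2k3+k4)
t=0.020: state=(5.844)
t=0.040: state=(5.857)
t=0.060: state=(5.871)
continuing one RK4 step at a time; state shown every 10 steps (Δt=0.2):
t=0.200: state=(5.963)
t=0.400: state=(6.092)
t=0.600: state=(6.215)
t=0.800: state=(6.332)
t=1.000: state=(6.444)
t=1.200: state=(6.551)
t=1.400: state=(6.653)
t=1.600: state=(6.749)
t=1.800: state=(6.840)
t=2.000: state=(6.926)
t=2.200: state=(7.007)
t=2.400: state=(7.083)
t=2.600: state=(7.155)
t=2.800: state=(7.222)
t=3.000: state=(7.285)
t=3.200: state=(7.344)
t=3.400: state=(7.399)
t=3.600: state=(7.450)
t=3.800: state=(7.498)
t=4.000: state=(7.543)
t=4.200: state=(7.585)
t=4.400: state=(7.623)
t=4.600: state=(7.659)
t=4.800: state=(7.693)
t=5.000: state=(7.723)
t=5.100: state=(7.738)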